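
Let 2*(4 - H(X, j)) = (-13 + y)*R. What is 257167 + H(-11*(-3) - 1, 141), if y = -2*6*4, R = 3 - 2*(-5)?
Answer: 515135/2 ≈ 2.5757e+5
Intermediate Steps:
R = 13 (R = 3 + 10 = 13)
y = -48 (y = -12*4 = -48)
H(X, j) = 801/2 (H(X, j) = 4 - (-13 - 48)*13/2 = 4 - (-61)*13/2 = 4 - ½*(-793) = 4 + 793/2 = 801/2)
257167 + H(-11*(-3) - 1, 141) = 257167 + 801/2 = 515135/2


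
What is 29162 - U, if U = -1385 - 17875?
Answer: 48422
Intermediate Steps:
U = -19260
29162 - U = 29162 - 1*(-19260) = 29162 + 19260 = 48422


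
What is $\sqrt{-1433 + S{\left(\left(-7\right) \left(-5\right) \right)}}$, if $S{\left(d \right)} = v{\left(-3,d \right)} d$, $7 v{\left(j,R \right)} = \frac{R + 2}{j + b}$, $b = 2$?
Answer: $i \sqrt{1618} \approx 40.224 i$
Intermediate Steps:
$v{\left(j,R \right)} = \frac{2 + R}{7 \left(2 + j\right)}$ ($v{\left(j,R \right)} = \frac{\left(R + 2\right) \frac{1}{j + 2}}{7} = \frac{\left(2 + R\right) \frac{1}{2 + j}}{7} = \frac{\frac{1}{2 + j} \left(2 + R\right)}{7} = \frac{2 + R}{7 \left(2 + j\right)}$)
$S{\left(d \right)} = d \left(- \frac{2}{7} - \frac{d}{7}\right)$ ($S{\left(d \right)} = \frac{2 + d}{7 \left(2 - 3\right)} d = \frac{2 + d}{7 \left(-1\right)} d = \frac{1}{7} \left(-1\right) \left(2 + d\right) d = \left(- \frac{2}{7} - \frac{d}{7}\right) d = d \left(- \frac{2}{7} - \frac{d}{7}\right)$)
$\sqrt{-1433 + S{\left(\left(-7\right) \left(-5\right) \right)}} = \sqrt{-1433 + \frac{\left(-7\right) \left(-5\right) \left(-2 - \left(-7\right) \left(-5\right)\right)}{7}} = \sqrt{-1433 + \frac{1}{7} \cdot 35 \left(-2 - 35\right)} = \sqrt{-1433 + \frac{1}{7} \cdot 35 \left(-37\right)} = \sqrt{-1433 - 185} = \sqrt{-1618} = i \sqrt{1618}$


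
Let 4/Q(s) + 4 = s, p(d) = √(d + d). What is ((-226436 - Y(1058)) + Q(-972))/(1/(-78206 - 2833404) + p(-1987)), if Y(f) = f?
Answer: 11544229386755/587159454121179846 + 16806146862384862775*I*√3974/293579727060589923 ≈ 1.9661e-5 + 3608.7*I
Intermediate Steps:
p(d) = √2*√d (p(d) = √(2*d) = √2*√d)
Q(s) = 4/(-4 + s)
((-226436 - Y(1058)) + Q(-972))/(1/(-78206 - 2833404) + p(-1987)) = ((-226436 - 1*1058) + 4/(-4 - 972))/(1/(-78206 - 2833404) + √2*√(-1987)) = ((-226436 - 1058) + 4/(-976))/(1/(-2911610) + √2*(I*√1987)) = (-227494 + 4*(-1/976))/(-1/2911610 + I*√3974) = (-227494 - 1/244)/(-1/2911610 + I*√3974) = -55508537/(244*(-1/2911610 + I*√3974))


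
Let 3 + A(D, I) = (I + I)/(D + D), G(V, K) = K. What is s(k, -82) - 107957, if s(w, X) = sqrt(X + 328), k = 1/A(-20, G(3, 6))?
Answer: -107957 + sqrt(246) ≈ -1.0794e+5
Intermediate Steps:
A(D, I) = -3 + I/D (A(D, I) = -3 + (I + I)/(D + D) = -3 + (2*I)/((2*D)) = -3 + (2*I)*(1/(2*D)) = -3 + I/D)
k = -10/33 (k = 1/(-3 + 6/(-20)) = 1/(-3 + 6*(-1/20)) = 1/(-3 - 3/10) = 1/(-33/10) = -10/33 ≈ -0.30303)
s(w, X) = sqrt(328 + X)
s(k, -82) - 107957 = sqrt(328 - 82) - 107957 = sqrt(246) - 107957 = -107957 + sqrt(246)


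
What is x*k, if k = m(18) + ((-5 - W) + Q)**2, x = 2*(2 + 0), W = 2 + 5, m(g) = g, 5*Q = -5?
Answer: 748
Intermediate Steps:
Q = -1 (Q = (1/5)*(-5) = -1)
W = 7
x = 4 (x = 2*2 = 4)
k = 187 (k = 18 + ((-5 - 1*7) - 1)**2 = 18 + ((-5 - 7) - 1)**2 = 18 + (-12 - 1)**2 = 18 + (-13)**2 = 18 + 169 = 187)
x*k = 4*187 = 748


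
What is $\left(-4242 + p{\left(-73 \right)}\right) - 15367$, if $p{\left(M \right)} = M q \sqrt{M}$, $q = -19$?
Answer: $-19609 + 1387 i \sqrt{73} \approx -19609.0 + 11851.0 i$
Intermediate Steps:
$p{\left(M \right)} = - 19 M^{\frac{3}{2}}$ ($p{\left(M \right)} = M \left(-19\right) \sqrt{M} = - 19 M \sqrt{M} = - 19 M^{\frac{3}{2}}$)
$\left(-4242 + p{\left(-73 \right)}\right) - 15367 = \left(-4242 - 19 \left(-73\right)^{\frac{3}{2}}\right) - 15367 = \left(-4242 - 19 \left(- 73 i \sqrt{73}\right)\right) - 15367 = \left(-4242 + 1387 i \sqrt{73}\right) - 15367 = -19609 + 1387 i \sqrt{73}$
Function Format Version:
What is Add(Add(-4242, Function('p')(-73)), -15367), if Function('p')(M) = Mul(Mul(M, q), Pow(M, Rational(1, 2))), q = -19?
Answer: Add(-19609, Mul(1387, I, Pow(73, Rational(1, 2)))) ≈ Add(-19609., Mul(11851., I))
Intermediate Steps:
Function('p')(M) = Mul(-19, Pow(M, Rational(3, 2))) (Function('p')(M) = Mul(Mul(M, -19), Pow(M, Rational(1, 2))) = Mul(Mul(-19, M), Pow(M, Rational(1, 2))) = Mul(-19, Pow(M, Rational(3, 2))))
Add(Add(-4242, Function('p')(-73)), -15367) = Add(Add(-4242, Mul(-19, Pow(-73, Rational(3, 2)))), -15367) = Add(Add(-4242, Mul(-19, Mul(-73, I, Pow(73, Rational(1, 2))))), -15367) = Add(Add(-4242, Mul(1387, I, Pow(73, Rational(1, 2)))), -15367) = Add(-19609, Mul(1387, I, Pow(73, Rational(1, 2))))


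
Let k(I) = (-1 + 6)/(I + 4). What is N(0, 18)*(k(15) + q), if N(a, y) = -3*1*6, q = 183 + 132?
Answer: -107820/19 ≈ -5674.7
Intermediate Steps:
q = 315
k(I) = 5/(4 + I)
N(a, y) = -18 (N(a, y) = -3*6 = -18)
N(0, 18)*(k(15) + q) = -18*(5/(4 + 15) + 315) = -18*(5/19 + 315) = -18*5990/19 = -107820/19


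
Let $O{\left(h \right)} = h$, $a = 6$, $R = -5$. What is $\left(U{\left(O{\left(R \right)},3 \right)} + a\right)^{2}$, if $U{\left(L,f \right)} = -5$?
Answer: $1$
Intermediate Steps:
$\left(U{\left(O{\left(R \right)},3 \right)} + a\right)^{2} = \left(-5 + 6\right)^{2} = 1^{2} = 1$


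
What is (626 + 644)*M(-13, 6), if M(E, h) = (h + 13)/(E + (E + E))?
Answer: -24130/39 ≈ -618.72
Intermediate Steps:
M(E, h) = (13 + h)/(3*E) (M(E, h) = (13 + h)/(E + 2*E) = (13 + h)/((3*E)) = (13 + h)*(1/(3*E)) = (13 + h)/(3*E))
(626 + 644)*M(-13, 6) = (626 + 644)*((⅓)*(13 + 6)/(-13)) = 1270*((⅓)*(-1/13)*19) = 1270*(-19/39) = -24130/39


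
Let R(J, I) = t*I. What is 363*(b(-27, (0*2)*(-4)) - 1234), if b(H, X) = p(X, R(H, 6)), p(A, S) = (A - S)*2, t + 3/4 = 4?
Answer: -462099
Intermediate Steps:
t = 13/4 (t = -¾ + 4 = 13/4 ≈ 3.2500)
R(J, I) = 13*I/4
p(A, S) = -2*S + 2*A
b(H, X) = -39 + 2*X (b(H, X) = -13*6/2 + 2*X = -2*39/2 + 2*X = -39 + 2*X)
363*(b(-27, (0*2)*(-4)) - 1234) = 363*((-39 + 2*((0*2)*(-4))) - 1234) = 363*((-39 + 2*(0*(-4))) - 1234) = 363*((-39 + 2*0) - 1234) = 363*((-39 + 0) - 1234) = 363*(-39 - 1234) = 363*(-1273) = -462099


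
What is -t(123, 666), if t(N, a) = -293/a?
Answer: 293/666 ≈ 0.43994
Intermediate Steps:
-t(123, 666) = -(-293)/666 = -1*(-293/666) = 293/666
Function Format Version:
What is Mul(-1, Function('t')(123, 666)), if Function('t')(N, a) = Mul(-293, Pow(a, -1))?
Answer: Rational(293, 666) ≈ 0.43994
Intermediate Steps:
Mul(-1, Function('t')(123, 666)) = Mul(-1, Mul(-293, Pow(666, -1))) = Mul(-1, Mul(-293, Rational(1, 666))) = Mul(-1, Rational(-293, 666)) = Rational(293, 666)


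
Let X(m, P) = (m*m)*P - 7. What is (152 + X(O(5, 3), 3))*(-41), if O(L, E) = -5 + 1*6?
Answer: -6068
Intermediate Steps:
O(L, E) = 1 (O(L, E) = -5 + 6 = 1)
X(m, P) = -7 + P*m² (X(m, P) = m²*P - 7 = P*m² - 7 = -7 + P*m²)
(152 + X(O(5, 3), 3))*(-41) = (152 + (-7 + 3*1²))*(-41) = (152 + (-7 + 3*1))*(-41) = (152 + (-7 + 3))*(-41) = (152 - 4)*(-41) = 148*(-41) = -6068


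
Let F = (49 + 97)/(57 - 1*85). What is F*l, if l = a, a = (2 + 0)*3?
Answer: -219/7 ≈ -31.286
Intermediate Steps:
F = -73/14 (F = 146/(57 - 85) = 146/(-28) = 146*(-1/28) = -73/14 ≈ -5.2143)
a = 6 (a = 2*3 = 6)
l = 6
F*l = -73/14*6 = -219/7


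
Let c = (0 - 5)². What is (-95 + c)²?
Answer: 4900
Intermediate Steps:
c = 25 (c = (-5)² = 25)
(-95 + c)² = (-95 + 25)² = (-70)² = 4900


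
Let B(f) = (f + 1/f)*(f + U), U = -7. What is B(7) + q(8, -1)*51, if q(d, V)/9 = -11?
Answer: -5049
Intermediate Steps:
q(d, V) = -99 (q(d, V) = 9*(-11) = -99)
B(f) = (-7 + f)*(f + 1/f) (B(f) = (f + 1/f)*(f - 7) = (f + 1/f)*(-7 + f) = (-7 + f)*(f + 1/f))
B(7) + q(8, -1)*51 = (1 + 7² - 7*7 - 7/7) - 99*51 = (1 + 49 - 49 - 7*⅐) - 5049 = (1 + 49 - 49 - 1) - 5049 = 0 - 5049 = -5049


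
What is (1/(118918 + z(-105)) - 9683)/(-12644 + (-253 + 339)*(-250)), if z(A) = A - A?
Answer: 1151482993/4060336192 ≈ 0.28359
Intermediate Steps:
z(A) = 0
(1/(118918 + z(-105)) - 9683)/(-12644 + (-253 + 339)*(-250)) = (1/(118918 + 0) - 9683)/(-12644 + (-253 + 339)*(-250)) = (1/118918 - 9683)/(-12644 + 86*(-250)) = (1/118918 - 9683)/(-12644 - 21500) = -1151482993/118918/(-34144) = -1151482993/118918*(-1/34144) = 1151482993/4060336192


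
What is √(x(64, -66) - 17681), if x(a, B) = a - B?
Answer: I*√17551 ≈ 132.48*I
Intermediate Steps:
√(x(64, -66) - 17681) = √((64 - 1*(-66)) - 17681) = √((64 + 66) - 17681) = √(130 - 17681) = √(-17551) = I*√17551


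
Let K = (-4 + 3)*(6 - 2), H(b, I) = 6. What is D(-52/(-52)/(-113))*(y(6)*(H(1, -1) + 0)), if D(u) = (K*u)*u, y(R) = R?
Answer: -144/12769 ≈ -0.011277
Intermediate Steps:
K = -4 (K = -1*4 = -4)
D(u) = -4*u² (D(u) = (-4*u)*u = -4*u²)
D(-52/(-52)/(-113))*(y(6)*(H(1, -1) + 0)) = (-4*(-52/(-52)/(-113))²)*(6*(6 + 0)) = (-4*(-52*(-1/52)*(-1/113))²)*(6*6) = -4*(1*(-1/113))²*36 = -4*(-1/113)²*36 = -4*1/12769*36 = -4/12769*36 = -144/12769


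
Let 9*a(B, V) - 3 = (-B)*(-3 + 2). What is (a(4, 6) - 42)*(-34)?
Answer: 12614/9 ≈ 1401.6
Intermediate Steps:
a(B, V) = 1/3 + B/9 (a(B, V) = 1/3 + ((-B)*(-3 + 2))/9 = 1/3 + (-B*(-1))/9 = 1/3 + B/9)
(a(4, 6) - 42)*(-34) = ((1/3 + (1/9)*4) - 42)*(-34) = ((1/3 + 4/9) - 42)*(-34) = (7/9 - 42)*(-34) = -371/9*(-34) = 12614/9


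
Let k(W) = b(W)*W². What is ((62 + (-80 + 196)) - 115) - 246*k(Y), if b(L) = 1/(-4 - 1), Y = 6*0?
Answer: 63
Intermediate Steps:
Y = 0
b(L) = -⅕ (b(L) = 1/(-5) = -⅕)
k(W) = -W²/5
((62 + (-80 + 196)) - 115) - 246*k(Y) = ((62 + (-80 + 196)) - 115) - (-246)*0²/5 = ((62 + 116) - 115) - (-246)*0/5 = (178 - 115) - 246*0 = 63 + 0 = 63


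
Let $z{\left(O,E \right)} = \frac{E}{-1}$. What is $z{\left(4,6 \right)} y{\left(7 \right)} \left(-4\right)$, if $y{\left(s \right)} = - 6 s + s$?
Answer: $-840$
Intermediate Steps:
$y{\left(s \right)} = - 5 s$
$z{\left(O,E \right)} = - E$ ($z{\left(O,E \right)} = E \left(-1\right) = - E$)
$z{\left(4,6 \right)} y{\left(7 \right)} \left(-4\right) = \left(-1\right) 6 \left(\left(-5\right) 7\right) \left(-4\right) = \left(-6\right) \left(-35\right) \left(-4\right) = 210 \left(-4\right) = -840$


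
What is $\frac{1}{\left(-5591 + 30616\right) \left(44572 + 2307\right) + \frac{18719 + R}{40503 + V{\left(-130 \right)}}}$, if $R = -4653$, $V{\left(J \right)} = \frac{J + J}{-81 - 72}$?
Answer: $\frac{6197219}{7270248725414623} \approx 8.5241 \cdot 10^{-10}$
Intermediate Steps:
$V{\left(J \right)} = - \frac{2 J}{153}$ ($V{\left(J \right)} = \frac{2 J}{-153} = 2 J \left(- \frac{1}{153}\right) = - \frac{2 J}{153}$)
$\frac{1}{\left(-5591 + 30616\right) \left(44572 + 2307\right) + \frac{18719 + R}{40503 + V{\left(-130 \right)}}} = \frac{1}{\left(-5591 + 30616\right) \left(44572 + 2307\right) + \frac{18719 - 4653}{40503 - - \frac{260}{153}}} = \frac{1}{25025 \cdot 46879 + \frac{14066}{40503 + \frac{260}{153}}} = \frac{1}{1173146975 + \frac{14066}{\frac{6197219}{153}}} = \frac{1}{1173146975 + 14066 \cdot \frac{153}{6197219}} = \frac{1}{1173146975 + \frac{2152098}{6197219}} = \frac{1}{\frac{7270248725414623}{6197219}} = \frac{6197219}{7270248725414623}$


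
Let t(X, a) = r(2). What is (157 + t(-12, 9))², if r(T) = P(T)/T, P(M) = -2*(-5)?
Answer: 26244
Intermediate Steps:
P(M) = 10
r(T) = 10/T
t(X, a) = 5 (t(X, a) = 10/2 = 10*(½) = 5)
(157 + t(-12, 9))² = (157 + 5)² = 162² = 26244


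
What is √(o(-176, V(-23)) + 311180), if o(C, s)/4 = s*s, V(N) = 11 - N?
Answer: 2*√78951 ≈ 561.96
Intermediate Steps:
o(C, s) = 4*s² (o(C, s) = 4*(s*s) = 4*s²)
√(o(-176, V(-23)) + 311180) = √(4*(11 - 1*(-23))² + 311180) = √(4*(11 + 23)² + 311180) = √(4*34² + 311180) = √(4*1156 + 311180) = √(4624 + 311180) = √315804 = 2*√78951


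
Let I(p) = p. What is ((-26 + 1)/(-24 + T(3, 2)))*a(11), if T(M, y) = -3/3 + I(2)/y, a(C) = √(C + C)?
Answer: 25*√22/24 ≈ 4.8858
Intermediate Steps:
a(C) = √2*√C (a(C) = √(2*C) = √2*√C)
T(M, y) = -1 + 2/y (T(M, y) = -3/3 + 2/y = -3*⅓ + 2/y = -1 + 2/y)
((-26 + 1)/(-24 + T(3, 2)))*a(11) = ((-26 + 1)/(-24 + (2 - 1*2)/2))*(√2*√11) = (-25/(-24 + (2 - 2)/2))*√22 = (-25/(-24 + (½)*0))*√22 = (-25/(-24 + 0))*√22 = (-25/(-24))*√22 = (-25*(-1/24))*√22 = 25*√22/24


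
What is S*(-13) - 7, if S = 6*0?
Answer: -7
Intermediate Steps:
S = 0
S*(-13) - 7 = 0*(-13) - 7 = 0 - 7 = -7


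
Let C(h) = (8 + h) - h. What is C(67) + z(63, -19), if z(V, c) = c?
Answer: -11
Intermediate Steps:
C(h) = 8
C(67) + z(63, -19) = 8 - 19 = -11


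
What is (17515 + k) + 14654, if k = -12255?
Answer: 19914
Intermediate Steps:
(17515 + k) + 14654 = (17515 - 12255) + 14654 = 5260 + 14654 = 19914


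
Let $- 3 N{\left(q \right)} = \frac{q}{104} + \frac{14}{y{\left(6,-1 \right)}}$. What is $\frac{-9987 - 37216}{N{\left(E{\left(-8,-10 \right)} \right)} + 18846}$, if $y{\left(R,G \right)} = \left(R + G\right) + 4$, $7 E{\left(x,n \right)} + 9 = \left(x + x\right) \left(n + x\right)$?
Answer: $- \frac{927822168}{370424273} \approx -2.5048$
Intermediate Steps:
$E{\left(x,n \right)} = - \frac{9}{7} + \frac{2 x \left(n + x\right)}{7}$ ($E{\left(x,n \right)} = - \frac{9}{7} + \frac{\left(x + x\right) \left(n + x\right)}{7} = - \frac{9}{7} + \frac{2 x \left(n + x\right)}{7}$)
$y{\left(R,G \right)} = 4 + G + R$ ($y{\left(R,G \right)} = \left(G + R\right) + 4 = 4 + G + R$)
$N{\left(q \right)} = - \frac{14}{27} - \frac{q}{312}$ ($N{\left(q \right)} = - \frac{\frac{q}{104} + \frac{14}{4 - 1 + 6}}{3} = - \frac{q \frac{1}{104} + \frac{14}{9}}{3} = - \frac{\frac{q}{104} + 14 \cdot \frac{1}{9}}{3} = - \frac{\frac{q}{104} + \frac{14}{9}}{3} = - \frac{\frac{14}{9} + \frac{q}{104}}{3} = - \frac{14}{27} - \frac{q}{312}$)
$\frac{-9987 - 37216}{N{\left(E{\left(-8,-10 \right)} \right)} + 18846} = \frac{-9987 - 37216}{\left(- \frac{14}{27} - \frac{- \frac{9}{7} + \frac{2 \left(-8\right)^{2}}{7} + \frac{2}{7} \left(-10\right) \left(-8\right)}{312}\right) + 18846} = - \frac{47203}{\left(- \frac{14}{27} - \frac{- \frac{9}{7} + \frac{2}{7} \cdot 64 + \frac{160}{7}}{312}\right) + 18846} = - \frac{47203}{\left(- \frac{14}{27} - \frac{- \frac{9}{7} + \frac{128}{7} + \frac{160}{7}}{312}\right) + 18846} = - \frac{47203}{\left(- \frac{14}{27} - \frac{93}{728}\right) + 18846} = - \frac{47203}{- \frac{12703}{19656} + 18846} = - \frac{47203}{\frac{370424273}{19656}} = \left(-47203\right) \frac{19656}{370424273} = - \frac{927822168}{370424273}$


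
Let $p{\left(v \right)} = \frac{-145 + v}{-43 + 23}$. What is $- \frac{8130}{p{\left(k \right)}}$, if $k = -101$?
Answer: $- \frac{27100}{41} \approx -660.98$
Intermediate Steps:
$p{\left(v \right)} = \frac{29}{4} - \frac{v}{20}$ ($p{\left(v \right)} = \frac{-145 + v}{-20} = \left(-145 + v\right) \left(- \frac{1}{20}\right) = \frac{29}{4} - \frac{v}{20}$)
$- \frac{8130}{p{\left(k \right)}} = - \frac{8130}{\frac{29}{4} - - \frac{101}{20}} = - \frac{8130}{\frac{29}{4} + \frac{101}{20}} = - \frac{8130}{\frac{123}{10}} = \left(-8130\right) \frac{10}{123} = - \frac{27100}{41}$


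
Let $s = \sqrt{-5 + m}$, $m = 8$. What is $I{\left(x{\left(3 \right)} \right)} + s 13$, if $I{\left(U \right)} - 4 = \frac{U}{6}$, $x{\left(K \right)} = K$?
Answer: $\frac{9}{2} + 13 \sqrt{3} \approx 27.017$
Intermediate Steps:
$I{\left(U \right)} = 4 + \frac{U}{6}$
$s = \sqrt{3}$ ($s = \sqrt{-5 + 8} = \sqrt{3} \approx 1.732$)
$I{\left(x{\left(3 \right)} \right)} + s 13 = \left(4 + \frac{1}{6} \cdot 3\right) + \sqrt{3} \cdot 13 = \left(4 + \frac{1}{2}\right) + 13 \sqrt{3} = \frac{9}{2} + 13 \sqrt{3}$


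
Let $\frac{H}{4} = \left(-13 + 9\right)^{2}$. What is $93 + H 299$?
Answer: $19229$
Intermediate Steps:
$H = 64$ ($H = 4 \left(-13 + 9\right)^{2} = 4 \left(-4\right)^{2} = 4 \cdot 16 = 64$)
$93 + H 299 = 93 + 64 \cdot 299 = 93 + 19136 = 19229$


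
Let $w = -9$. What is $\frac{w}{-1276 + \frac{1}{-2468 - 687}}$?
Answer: $\frac{3155}{447309} \approx 0.0070533$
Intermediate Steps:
$\frac{w}{-1276 + \frac{1}{-2468 - 687}} = - \frac{9}{-1276 + \frac{1}{-2468 - 687}} = - \frac{9}{-1276 + \frac{1}{-3155}} = - \frac{9}{-1276 - \frac{1}{3155}} = - \frac{9}{- \frac{4025781}{3155}} = \left(-9\right) \left(- \frac{3155}{4025781}\right) = \frac{3155}{447309}$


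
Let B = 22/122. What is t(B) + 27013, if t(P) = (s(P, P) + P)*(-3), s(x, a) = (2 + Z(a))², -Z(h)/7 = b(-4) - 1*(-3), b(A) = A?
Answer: 1632937/61 ≈ 26769.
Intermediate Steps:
Z(h) = 7 (Z(h) = -7*(-4 - 1*(-3)) = -7*(-4 + 3) = -7*(-1) = 7)
s(x, a) = 81 (s(x, a) = (2 + 7)² = 9² = 81)
B = 11/61 (B = 22*(1/122) = 11/61 ≈ 0.18033)
t(P) = -243 - 3*P (t(P) = (81 + P)*(-3) = -243 - 3*P)
t(B) + 27013 = (-243 - 3*11/61) + 27013 = (-243 - 33/61) + 27013 = -14856/61 + 27013 = 1632937/61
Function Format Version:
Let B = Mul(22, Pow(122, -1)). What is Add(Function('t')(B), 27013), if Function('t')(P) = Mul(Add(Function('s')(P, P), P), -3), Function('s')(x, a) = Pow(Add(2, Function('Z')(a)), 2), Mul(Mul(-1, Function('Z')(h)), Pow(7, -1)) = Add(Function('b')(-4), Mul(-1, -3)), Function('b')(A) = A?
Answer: Rational(1632937, 61) ≈ 26769.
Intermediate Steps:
Function('Z')(h) = 7 (Function('Z')(h) = Mul(-7, Add(-4, Mul(-1, -3))) = Mul(-7, Add(-4, 3)) = Mul(-7, -1) = 7)
Function('s')(x, a) = 81 (Function('s')(x, a) = Pow(Add(2, 7), 2) = Pow(9, 2) = 81)
B = Rational(11, 61) (B = Mul(22, Rational(1, 122)) = Rational(11, 61) ≈ 0.18033)
Function('t')(P) = Add(-243, Mul(-3, P)) (Function('t')(P) = Mul(Add(81, P), -3) = Add(-243, Mul(-3, P)))
Add(Function('t')(B), 27013) = Add(Add(-243, Mul(-3, Rational(11, 61))), 27013) = Add(Add(-243, Rational(-33, 61)), 27013) = Add(Rational(-14856, 61), 27013) = Rational(1632937, 61)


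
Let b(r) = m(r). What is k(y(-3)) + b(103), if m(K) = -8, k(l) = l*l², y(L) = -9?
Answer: -737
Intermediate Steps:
k(l) = l³
b(r) = -8
k(y(-3)) + b(103) = (-9)³ - 8 = -729 - 8 = -737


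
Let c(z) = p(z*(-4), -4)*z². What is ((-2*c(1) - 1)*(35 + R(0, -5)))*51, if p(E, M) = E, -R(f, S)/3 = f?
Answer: 12495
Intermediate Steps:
R(f, S) = -3*f
c(z) = -4*z³ (c(z) = (z*(-4))*z² = (-4*z)*z² = -4*z³)
((-2*c(1) - 1)*(35 + R(0, -5)))*51 = ((-(-8)*1³ - 1)*(35 - 3*0))*51 = ((-(-8) - 1)*(35 + 0))*51 = ((-2*(-4) - 1)*35)*51 = ((8 - 1)*35)*51 = (7*35)*51 = 245*51 = 12495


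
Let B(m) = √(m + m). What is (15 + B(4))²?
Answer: 233 + 60*√2 ≈ 317.85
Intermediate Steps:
B(m) = √2*√m (B(m) = √(2*m) = √2*√m)
(15 + B(4))² = (15 + √2*√4)² = (15 + √2*2)² = (15 + 2*√2)²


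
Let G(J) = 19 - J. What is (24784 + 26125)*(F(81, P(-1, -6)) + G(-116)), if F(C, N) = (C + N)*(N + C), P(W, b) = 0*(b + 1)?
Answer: 340886664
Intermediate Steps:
P(W, b) = 0 (P(W, b) = 0*(1 + b) = 0)
F(C, N) = (C + N)**2 (F(C, N) = (C + N)*(C + N) = (C + N)**2)
(24784 + 26125)*(F(81, P(-1, -6)) + G(-116)) = (24784 + 26125)*((81 + 0)**2 + (19 - 1*(-116))) = 50909*(81**2 + (19 + 116)) = 50909*(6561 + 135) = 50909*6696 = 340886664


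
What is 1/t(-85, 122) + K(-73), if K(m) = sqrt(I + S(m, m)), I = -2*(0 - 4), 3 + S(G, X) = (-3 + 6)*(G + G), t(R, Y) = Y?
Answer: 1/122 + I*sqrt(433) ≈ 0.0081967 + 20.809*I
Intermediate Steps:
S(G, X) = -3 + 6*G (S(G, X) = -3 + (-3 + 6)*(G + G) = -3 + 3*(2*G) = -3 + 6*G)
I = 8 (I = -2*(-4) = 8)
K(m) = sqrt(5 + 6*m) (K(m) = sqrt(8 + (-3 + 6*m)) = sqrt(5 + 6*m))
1/t(-85, 122) + K(-73) = 1/122 + sqrt(5 + 6*(-73)) = 1/122 + sqrt(5 - 438) = 1/122 + sqrt(-433) = 1/122 + I*sqrt(433)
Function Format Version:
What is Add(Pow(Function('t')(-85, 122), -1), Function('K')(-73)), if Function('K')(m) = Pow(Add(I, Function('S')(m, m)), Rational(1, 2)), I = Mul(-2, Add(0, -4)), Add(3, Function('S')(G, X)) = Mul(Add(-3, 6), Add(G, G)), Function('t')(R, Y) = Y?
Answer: Add(Rational(1, 122), Mul(I, Pow(433, Rational(1, 2)))) ≈ Add(0.0081967, Mul(20.809, I))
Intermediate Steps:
Function('S')(G, X) = Add(-3, Mul(6, G)) (Function('S')(G, X) = Add(-3, Mul(Add(-3, 6), Add(G, G))) = Add(-3, Mul(3, Mul(2, G))) = Add(-3, Mul(6, G)))
I = 8 (I = Mul(-2, -4) = 8)
Function('K')(m) = Pow(Add(5, Mul(6, m)), Rational(1, 2)) (Function('K')(m) = Pow(Add(8, Add(-3, Mul(6, m))), Rational(1, 2)) = Pow(Add(5, Mul(6, m)), Rational(1, 2)))
Add(Pow(Function('t')(-85, 122), -1), Function('K')(-73)) = Add(Pow(122, -1), Pow(Add(5, Mul(6, -73)), Rational(1, 2))) = Add(Rational(1, 122), Pow(Add(5, -438), Rational(1, 2))) = Add(Rational(1, 122), Pow(-433, Rational(1, 2))) = Add(Rational(1, 122), Mul(I, Pow(433, Rational(1, 2))))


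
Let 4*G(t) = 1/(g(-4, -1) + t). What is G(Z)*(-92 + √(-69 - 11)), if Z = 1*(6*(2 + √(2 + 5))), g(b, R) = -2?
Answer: 115/76 - 69*√7/76 - 5*I*√5/76 + 3*I*√35/76 ≈ -0.88891 + 0.08642*I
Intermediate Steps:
Z = 12 + 6*√7 (Z = 1*(6*(2 + √7)) = 1*(12 + 6*√7) = 12 + 6*√7 ≈ 27.875)
G(t) = 1/(4*(-2 + t))
G(Z)*(-92 + √(-69 - 11)) = (1/(4*(-2 + (12 + 6*√7))))*(-92 + √(-69 - 11)) = (1/(4*(10 + 6*√7)))*(-92 + √(-80)) = (1/(4*(10 + 6*√7)))*(-92 + 4*I*√5) = (-92 + 4*I*√5)/(4*(10 + 6*√7))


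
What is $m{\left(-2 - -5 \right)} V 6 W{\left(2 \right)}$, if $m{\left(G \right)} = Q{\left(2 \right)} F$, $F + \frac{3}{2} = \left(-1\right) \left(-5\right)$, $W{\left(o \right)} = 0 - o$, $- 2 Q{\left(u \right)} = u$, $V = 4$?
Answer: $168$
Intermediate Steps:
$Q{\left(u \right)} = - \frac{u}{2}$
$W{\left(o \right)} = - o$
$F = \frac{7}{2}$ ($F = - \frac{3}{2} - -5 = - \frac{3}{2} + 5 = \frac{7}{2} \approx 3.5$)
$m{\left(G \right)} = - \frac{7}{2}$ ($m{\left(G \right)} = \left(- \frac{1}{2}\right) 2 \cdot \frac{7}{2} = \left(-1\right) \frac{7}{2} = - \frac{7}{2}$)
$m{\left(-2 - -5 \right)} V 6 W{\left(2 \right)} = - \frac{7 \cdot 4 \cdot 6 \left(\left(-1\right) 2\right)}{2} = - \frac{7 \cdot 24 \left(-2\right)}{2} = \left(- \frac{7}{2}\right) \left(-48\right) = 168$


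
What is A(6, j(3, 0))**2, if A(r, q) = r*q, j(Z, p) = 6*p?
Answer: 0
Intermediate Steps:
A(r, q) = q*r
A(6, j(3, 0))**2 = ((6*0)*6)**2 = (0*6)**2 = 0**2 = 0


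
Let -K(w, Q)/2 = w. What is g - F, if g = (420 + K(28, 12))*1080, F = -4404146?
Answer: 4797266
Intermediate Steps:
K(w, Q) = -2*w
g = 393120 (g = (420 - 2*28)*1080 = (420 - 56)*1080 = 364*1080 = 393120)
g - F = 393120 - 1*(-4404146) = 393120 + 4404146 = 4797266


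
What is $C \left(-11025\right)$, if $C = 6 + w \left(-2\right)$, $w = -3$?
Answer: $-132300$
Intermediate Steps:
$C = 12$ ($C = 6 - -6 = 6 + 6 = 12$)
$C \left(-11025\right) = 12 \left(-11025\right) = -132300$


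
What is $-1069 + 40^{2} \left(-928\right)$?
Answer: $-1485869$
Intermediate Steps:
$-1069 + 40^{2} \left(-928\right) = -1069 + 1600 \left(-928\right) = -1069 - 1484800 = -1485869$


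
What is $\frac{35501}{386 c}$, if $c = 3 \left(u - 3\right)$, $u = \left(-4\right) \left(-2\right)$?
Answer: $\frac{35501}{5790} \approx 6.1314$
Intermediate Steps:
$u = 8$
$c = 15$ ($c = 3 \left(8 - 3\right) = 3 \cdot 5 = 15$)
$\frac{35501}{386 c} = \frac{35501}{386 \cdot 15} = \frac{35501}{5790}$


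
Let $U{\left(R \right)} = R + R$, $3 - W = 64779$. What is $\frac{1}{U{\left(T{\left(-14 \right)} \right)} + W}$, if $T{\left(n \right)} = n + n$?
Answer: $- \frac{1}{64832} \approx -1.5424 \cdot 10^{-5}$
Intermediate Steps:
$T{\left(n \right)} = 2 n$
$W = -64776$ ($W = 3 - 64779 = -64776$)
$U{\left(R \right)} = 2 R$
$\frac{1}{U{\left(T{\left(-14 \right)} \right)} + W} = \frac{1}{2 \cdot 2 \left(-14\right) - 64776} = \frac{1}{2 \left(-28\right) - 64776} = \frac{1}{-56 - 64776} = \frac{1}{-64832} = - \frac{1}{64832}$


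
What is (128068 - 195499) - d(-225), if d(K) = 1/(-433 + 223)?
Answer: -14160509/210 ≈ -67431.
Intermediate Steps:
d(K) = -1/210 (d(K) = 1/(-210) = -1/210)
(128068 - 195499) - d(-225) = (128068 - 195499) - 1*(-1/210) = -67431 + 1/210 = -14160509/210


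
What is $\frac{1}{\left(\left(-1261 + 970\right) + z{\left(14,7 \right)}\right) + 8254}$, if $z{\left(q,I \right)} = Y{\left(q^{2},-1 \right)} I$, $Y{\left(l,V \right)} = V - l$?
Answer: $\frac{1}{6584} \approx 0.00015188$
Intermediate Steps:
$z{\left(q,I \right)} = I \left(-1 - q^{2}\right)$ ($z{\left(q,I \right)} = \left(-1 - q^{2}\right) I = I \left(-1 - q^{2}\right)$)
$\frac{1}{\left(\left(-1261 + 970\right) + z{\left(14,7 \right)}\right) + 8254} = \frac{1}{\left(\left(-1261 + 970\right) - 7 \left(1 + 14^{2}\right)\right) + 8254} = \frac{1}{\left(-291 - 7 \left(1 + 196\right)\right) + 8254} = \frac{1}{\left(-291 - 7 \cdot 197\right) + 8254} = \frac{1}{\left(-291 - 1379\right) + 8254} = \frac{1}{-1670 + 8254} = \frac{1}{6584}$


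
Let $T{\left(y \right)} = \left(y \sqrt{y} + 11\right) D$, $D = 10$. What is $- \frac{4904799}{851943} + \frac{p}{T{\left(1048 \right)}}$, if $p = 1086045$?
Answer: $- \frac{1254789252892735}{217912341558034} + \frac{75878344 \sqrt{262}}{383674157} \approx -2.5571$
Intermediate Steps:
$T{\left(y \right)} = 110 + 10 y^{\frac{3}{2}}$ ($T{\left(y \right)} = \left(y \sqrt{y} + 11\right) 10 = \left(y^{\frac{3}{2}} + 11\right) 10 = \left(11 + y^{\frac{3}{2}}\right) 10 = 110 + 10 y^{\frac{3}{2}}$)
$- \frac{4904799}{851943} + \frac{p}{T{\left(1048 \right)}} = - \frac{4904799}{851943} + \frac{1086045}{110 + 10 \cdot 1048^{\frac{3}{2}}} = \left(-4904799\right) \frac{1}{851943} + \frac{1086045}{110 + 10 \cdot 2096 \sqrt{262}} = - \frac{1634933}{283981} + \frac{1086045}{110 + 20960 \sqrt{262}}$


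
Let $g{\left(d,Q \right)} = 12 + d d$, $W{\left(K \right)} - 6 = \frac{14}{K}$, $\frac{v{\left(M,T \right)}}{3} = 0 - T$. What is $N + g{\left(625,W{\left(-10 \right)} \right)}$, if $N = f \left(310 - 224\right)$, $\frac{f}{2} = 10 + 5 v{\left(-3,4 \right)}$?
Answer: $382037$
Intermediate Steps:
$v{\left(M,T \right)} = - 3 T$ ($v{\left(M,T \right)} = 3 \left(0 - T\right) = 3 \left(- T\right) = - 3 T$)
$W{\left(K \right)} = 6 + \frac{14}{K}$
$f = -100$ ($f = 2 \left(10 + 5 \left(\left(-3\right) 4\right)\right) = 2 \left(10 + 5 \left(-12\right)\right) = 2 \left(10 - 60\right) = 2 \left(-50\right) = -100$)
$g{\left(d,Q \right)} = 12 + d^{2}$
$N = -8600$ ($N = - 100 \left(310 - 224\right) = \left(-100\right) 86 = -8600$)
$N + g{\left(625,W{\left(-10 \right)} \right)} = -8600 + \left(12 + 625^{2}\right) = -8600 + \left(12 + 390625\right) = -8600 + 390637 = 382037$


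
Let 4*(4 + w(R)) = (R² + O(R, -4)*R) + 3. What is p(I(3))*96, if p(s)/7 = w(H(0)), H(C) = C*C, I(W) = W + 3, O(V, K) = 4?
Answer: -2184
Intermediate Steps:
I(W) = 3 + W
H(C) = C²
w(R) = -13/4 + R + R²/4 (w(R) = -4 + ((R² + 4*R) + 3)/4 = -4 + (3 + R² + 4*R)/4 = -4 + (¾ + R + R²/4) = -13/4 + R + R²/4)
p(s) = -91/4 (p(s) = 7*(-13/4 + 0² + (0²)²/4) = 7*(-13/4 + 0 + (¼)*0²) = 7*(-13/4 + 0 + (¼)*0) = 7*(-13/4 + 0 + 0) = 7*(-13/4) = -91/4)
p(I(3))*96 = -91/4*96 = -2184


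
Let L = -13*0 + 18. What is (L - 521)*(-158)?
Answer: 79474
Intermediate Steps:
L = 18 (L = 0 + 18 = 18)
(L - 521)*(-158) = (18 - 521)*(-158) = -503*(-158) = 79474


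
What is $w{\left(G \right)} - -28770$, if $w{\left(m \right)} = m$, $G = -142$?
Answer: $28628$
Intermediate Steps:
$w{\left(G \right)} - -28770 = -142 - -28770 = -142 + 28770 = 28628$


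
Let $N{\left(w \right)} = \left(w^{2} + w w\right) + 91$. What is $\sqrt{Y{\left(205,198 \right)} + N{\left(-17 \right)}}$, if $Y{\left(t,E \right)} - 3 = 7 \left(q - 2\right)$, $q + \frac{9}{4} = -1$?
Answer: $\frac{11 \sqrt{21}}{2} \approx 25.204$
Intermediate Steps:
$q = - \frac{13}{4}$ ($q = - \frac{9}{4} - 1 = - \frac{13}{4} \approx -3.25$)
$Y{\left(t,E \right)} = - \frac{135}{4}$ ($Y{\left(t,E \right)} = 3 + 7 \left(- \frac{13}{4} - 2\right) = 3 + 7 \left(- \frac{21}{4}\right) = 3 - \frac{147}{4} = - \frac{135}{4}$)
$N{\left(w \right)} = 91 + 2 w^{2}$ ($N{\left(w \right)} = \left(w^{2} + w^{2}\right) + 91 = 2 w^{2} + 91 = 91 + 2 w^{2}$)
$\sqrt{Y{\left(205,198 \right)} + N{\left(-17 \right)}} = \sqrt{- \frac{135}{4} + \left(91 + 2 \left(-17\right)^{2}\right)} = \sqrt{- \frac{135}{4} + \left(91 + 2 \cdot 289\right)} = \sqrt{- \frac{135}{4} + \left(91 + 578\right)} = \sqrt{- \frac{135}{4} + 669} = \sqrt{\frac{2541}{4}} = \frac{11 \sqrt{21}}{2}$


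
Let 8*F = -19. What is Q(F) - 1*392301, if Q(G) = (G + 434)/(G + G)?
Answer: -14910891/38 ≈ -3.9239e+5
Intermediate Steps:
F = -19/8 (F = (1/8)*(-19) = -19/8 ≈ -2.3750)
Q(G) = (434 + G)/(2*G) (Q(G) = (434 + G)/((2*G)) = (434 + G)*(1/(2*G)) = (434 + G)/(2*G))
Q(F) - 1*392301 = (434 - 19/8)/(2*(-19/8)) - 1*392301 = (1/2)*(-8/19)*(3453/8) - 392301 = -3453/38 - 392301 = -14910891/38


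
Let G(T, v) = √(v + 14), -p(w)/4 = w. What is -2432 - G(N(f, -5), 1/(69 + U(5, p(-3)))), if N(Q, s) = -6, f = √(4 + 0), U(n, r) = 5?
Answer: -2432 - √76738/74 ≈ -2435.7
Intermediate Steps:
p(w) = -4*w
f = 2 (f = √4 = 2)
G(T, v) = √(14 + v)
-2432 - G(N(f, -5), 1/(69 + U(5, p(-3)))) = -2432 - √(14 + 1/(69 + 5)) = -2432 - √(14 + 1/74) = -2432 - √(1037/74) = -2432 - √76738/74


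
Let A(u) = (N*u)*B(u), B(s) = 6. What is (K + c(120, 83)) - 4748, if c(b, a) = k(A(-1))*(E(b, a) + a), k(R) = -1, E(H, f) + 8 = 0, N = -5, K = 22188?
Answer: 17365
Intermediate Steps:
E(H, f) = -8 (E(H, f) = -8 + 0 = -8)
A(u) = -30*u (A(u) = -5*u*6 = -30*u)
c(b, a) = 8 - a (c(b, a) = -(-8 + a) = 8 - a)
(K + c(120, 83)) - 4748 = (22188 + (8 - 1*83)) - 4748 = (22188 + (8 - 83)) - 4748 = (22188 - 75) - 4748 = 22113 - 4748 = 17365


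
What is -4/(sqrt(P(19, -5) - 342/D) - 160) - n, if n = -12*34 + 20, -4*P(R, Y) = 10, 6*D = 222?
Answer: 735411732/1895269 + 4*I*sqrt(64306)/1895269 ≈ 388.02 + 0.0005352*I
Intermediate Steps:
D = 37 (D = (1/6)*222 = 37)
P(R, Y) = -5/2 (P(R, Y) = -1/4*10 = -5/2)
n = -388 (n = -408 + 20 = -388)
-4/(sqrt(P(19, -5) - 342/D) - 160) - n = -4/(sqrt(-5/2 - 342/37) - 160) - 1*(-388) = -4/(sqrt(-5/2 - 342*1/37) - 160) + 388 = -4/(sqrt(-5/2 - 342/37) - 160) + 388 = -4/(sqrt(-869/74) - 160) + 388 = -4/(I*sqrt(64306)/74 - 160) + 388 = -4/(-160 + I*sqrt(64306)/74) + 388 = 388 - 4/(-160 + I*sqrt(64306)/74)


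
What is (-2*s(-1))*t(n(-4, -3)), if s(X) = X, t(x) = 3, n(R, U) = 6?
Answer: 6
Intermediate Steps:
(-2*s(-1))*t(n(-4, -3)) = -2*(-1)*3 = 2*3 = 6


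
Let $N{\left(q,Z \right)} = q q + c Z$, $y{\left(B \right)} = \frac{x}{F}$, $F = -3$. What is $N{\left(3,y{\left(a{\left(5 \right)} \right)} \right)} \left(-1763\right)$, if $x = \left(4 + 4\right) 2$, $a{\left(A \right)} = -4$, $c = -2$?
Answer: $- \frac{104017}{3} \approx -34672.0$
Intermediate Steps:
$x = 16$ ($x = 8 \cdot 2 = 16$)
$y{\left(B \right)} = - \frac{16}{3}$ ($y{\left(B \right)} = \frac{16}{-3} = 16 \left(- \frac{1}{3}\right) = - \frac{16}{3}$)
$N{\left(q,Z \right)} = q^{2} - 2 Z$ ($N{\left(q,Z \right)} = q q - 2 Z = q^{2} - 2 Z$)
$N{\left(3,y{\left(a{\left(5 \right)} \right)} \right)} \left(-1763\right) = \left(3^{2} - - \frac{32}{3}\right) \left(-1763\right) = \left(9 + \frac{32}{3}\right) \left(-1763\right) = \frac{59}{3} \left(-1763\right) = - \frac{104017}{3}$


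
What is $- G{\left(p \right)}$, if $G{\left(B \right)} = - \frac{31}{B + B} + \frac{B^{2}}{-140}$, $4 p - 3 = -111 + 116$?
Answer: $\frac{1089}{140} \approx 7.7786$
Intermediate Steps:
$p = 2$ ($p = \frac{3}{4} + \frac{-111 + 116}{4} = \frac{3}{4} + \frac{1}{4} \cdot 5 = \frac{3}{4} + \frac{5}{4} = 2$)
$G{\left(B \right)} = - \frac{31}{2 B} - \frac{B^{2}}{140}$ ($G{\left(B \right)} = - \frac{31}{2 B} + B^{2} \left(- \frac{1}{140}\right) = - 31 \frac{1}{2 B} - \frac{B^{2}}{140} = - \frac{31}{2 B} - \frac{B^{2}}{140}$)
$- G{\left(p \right)} = - \frac{-2170 - 2^{3}}{140 \cdot 2} = - \frac{-2170 - 8}{140 \cdot 2} = - \frac{-2178}{140 \cdot 2} = \left(-1\right) \left(- \frac{1089}{140}\right) = \frac{1089}{140}$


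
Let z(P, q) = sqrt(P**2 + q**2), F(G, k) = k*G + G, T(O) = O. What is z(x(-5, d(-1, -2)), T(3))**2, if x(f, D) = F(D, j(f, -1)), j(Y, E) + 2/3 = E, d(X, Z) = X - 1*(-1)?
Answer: 9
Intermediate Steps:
d(X, Z) = 1 + X (d(X, Z) = X + 1 = 1 + X)
j(Y, E) = -2/3 + E
F(G, k) = G + G*k (F(G, k) = G*k + G = G + G*k)
x(f, D) = -2*D/3 (x(f, D) = D*(1 + (-2/3 - 1)) = D*(1 - 5/3) = D*(-2/3) = -2*D/3)
z(x(-5, d(-1, -2)), T(3))**2 = (sqrt((-2*(1 - 1)/3)**2 + 3**2))**2 = (sqrt((-2/3*0)**2 + 9))**2 = (sqrt(0**2 + 9))**2 = (sqrt(0 + 9))**2 = (sqrt(9))**2 = 3**2 = 9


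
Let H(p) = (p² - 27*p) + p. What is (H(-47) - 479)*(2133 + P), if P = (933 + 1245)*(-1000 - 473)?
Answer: -9464292072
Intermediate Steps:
P = -3208194 (P = 2178*(-1473) = -3208194)
H(p) = p² - 26*p
(H(-47) - 479)*(2133 + P) = (-47*(-26 - 47) - 479)*(2133 - 3208194) = (-47*(-73) - 479)*(-3206061) = (3431 - 479)*(-3206061) = 2952*(-3206061) = -9464292072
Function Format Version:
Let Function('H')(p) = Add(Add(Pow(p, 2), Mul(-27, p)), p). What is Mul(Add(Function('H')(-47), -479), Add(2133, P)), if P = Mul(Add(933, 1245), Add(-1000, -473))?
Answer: -9464292072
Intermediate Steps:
P = -3208194 (P = Mul(2178, -1473) = -3208194)
Function('H')(p) = Add(Pow(p, 2), Mul(-26, p))
Mul(Add(Function('H')(-47), -479), Add(2133, P)) = Mul(Add(Mul(-47, Add(-26, -47)), -479), Add(2133, -3208194)) = Mul(Add(Mul(-47, -73), -479), -3206061) = Mul(Add(3431, -479), -3206061) = Mul(2952, -3206061) = -9464292072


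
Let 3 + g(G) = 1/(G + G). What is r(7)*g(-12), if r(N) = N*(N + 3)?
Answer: -2555/12 ≈ -212.92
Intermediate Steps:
g(G) = -3 + 1/(2*G) (g(G) = -3 + 1/(G + G) = -3 + 1/(2*G))
r(N) = N*(3 + N)
r(7)*g(-12) = (7*(3 + 7))*(-3 + (1/2)/(-12)) = (7*10)*(-3 + (1/2)*(-1/12)) = 70*(-3 - 1/24) = 70*(-73/24) = -2555/12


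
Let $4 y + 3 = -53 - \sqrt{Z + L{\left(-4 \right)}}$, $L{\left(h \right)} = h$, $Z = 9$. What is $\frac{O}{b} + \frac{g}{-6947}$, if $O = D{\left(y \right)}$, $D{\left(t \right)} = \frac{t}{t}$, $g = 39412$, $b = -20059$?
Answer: $- \frac{790572255}{139349873} \approx -5.6733$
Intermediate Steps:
$y = -14 - \frac{\sqrt{5}}{4}$ ($y = - \frac{3}{4} + \frac{-53 - \sqrt{9 - 4}}{4} = - \frac{3}{4} + \frac{-53 - \sqrt{5}}{4} = - \frac{3}{4} - \left(\frac{53}{4} + \frac{\sqrt{5}}{4}\right) = -14 - \frac{\sqrt{5}}{4} \approx -14.559$)
$D{\left(t \right)} = 1$
$O = 1$
$\frac{O}{b} + \frac{g}{-6947} = 1 \frac{1}{-20059} + \frac{39412}{-6947} = 1 \left(- \frac{1}{20059}\right) + 39412 \left(- \frac{1}{6947}\right) = - \frac{1}{20059} - \frac{39412}{6947} = - \frac{790572255}{139349873}$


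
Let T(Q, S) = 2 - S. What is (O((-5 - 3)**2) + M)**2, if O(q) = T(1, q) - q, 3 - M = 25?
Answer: 21904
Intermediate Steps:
M = -22 (M = 3 - 1*25 = 3 - 25 = -22)
O(q) = 2 - 2*q (O(q) = (2 - q) - q = 2 - 2*q)
(O((-5 - 3)**2) + M)**2 = ((2 - 2*(-5 - 3)**2) - 22)**2 = ((2 - 2*(-8)**2) - 22)**2 = ((2 - 2*64) - 22)**2 = ((2 - 128) - 22)**2 = (-126 - 22)**2 = (-148)**2 = 21904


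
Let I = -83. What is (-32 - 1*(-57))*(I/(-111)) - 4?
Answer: 1631/111 ≈ 14.694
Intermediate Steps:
(-32 - 1*(-57))*(I/(-111)) - 4 = (-32 - 1*(-57))*(-83/(-111)) - 4 = (-32 + 57)*(-83*(-1/111)) - 4 = 25*(83/111) - 4 = 2075/111 - 4 = 1631/111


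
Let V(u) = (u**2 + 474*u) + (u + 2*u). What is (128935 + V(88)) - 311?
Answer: 178344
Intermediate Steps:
V(u) = u**2 + 477*u (V(u) = (u**2 + 474*u) + 3*u = u**2 + 477*u)
(128935 + V(88)) - 311 = (128935 + 88*(477 + 88)) - 311 = (128935 + 88*565) - 311 = (128935 + 49720) - 311 = 178655 - 311 = 178344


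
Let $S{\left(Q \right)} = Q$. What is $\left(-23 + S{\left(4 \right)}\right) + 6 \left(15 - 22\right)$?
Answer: $-61$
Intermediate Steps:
$\left(-23 + S{\left(4 \right)}\right) + 6 \left(15 - 22\right) = \left(-23 + 4\right) + 6 \left(15 - 22\right) = -19 + 6 \left(-7\right) = -19 - 42 = -61$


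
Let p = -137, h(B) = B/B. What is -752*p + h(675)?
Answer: 103025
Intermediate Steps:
h(B) = 1
-752*p + h(675) = -752*(-137) + 1 = 103024 + 1 = 103025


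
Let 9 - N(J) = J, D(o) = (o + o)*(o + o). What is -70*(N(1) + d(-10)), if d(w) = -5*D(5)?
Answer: 34440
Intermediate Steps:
D(o) = 4*o**2 (D(o) = (2*o)*(2*o) = 4*o**2)
N(J) = 9 - J
d(w) = -500 (d(w) = -20*5**2 = -20*25 = -5*100 = -500)
-70*(N(1) + d(-10)) = -70*((9 - 1*1) - 500) = -70*((9 - 1) - 500) = -70*(8 - 500) = -70*(-492) = 34440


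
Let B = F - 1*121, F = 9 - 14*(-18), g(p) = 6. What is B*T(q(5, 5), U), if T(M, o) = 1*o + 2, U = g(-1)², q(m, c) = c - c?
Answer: 5320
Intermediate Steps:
q(m, c) = 0
F = 261 (F = 9 + 252 = 261)
U = 36 (U = 6² = 36)
T(M, o) = 2 + o (T(M, o) = o + 2 = 2 + o)
B = 140 (B = 261 - 1*121 = 261 - 121 = 140)
B*T(q(5, 5), U) = 140*(2 + 36) = 140*38 = 5320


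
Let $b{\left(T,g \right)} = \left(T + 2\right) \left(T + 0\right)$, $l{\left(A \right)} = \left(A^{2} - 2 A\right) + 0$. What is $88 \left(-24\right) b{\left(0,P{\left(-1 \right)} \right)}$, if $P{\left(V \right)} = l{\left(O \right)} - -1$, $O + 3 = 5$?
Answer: $0$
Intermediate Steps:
$O = 2$ ($O = -3 + 5 = 2$)
$l{\left(A \right)} = A^{2} - 2 A$
$P{\left(V \right)} = 1$ ($P{\left(V \right)} = 2 \left(-2 + 2\right) - -1 = 2 \cdot 0 + 1 = 0 + 1 = 1$)
$b{\left(T,g \right)} = T \left(2 + T\right)$ ($b{\left(T,g \right)} = \left(2 + T\right) T = T \left(2 + T\right)$)
$88 \left(-24\right) b{\left(0,P{\left(-1 \right)} \right)} = 88 \left(-24\right) 0 \left(2 + 0\right) = - 2112 \cdot 0 \cdot 2 = \left(-2112\right) 0 = 0$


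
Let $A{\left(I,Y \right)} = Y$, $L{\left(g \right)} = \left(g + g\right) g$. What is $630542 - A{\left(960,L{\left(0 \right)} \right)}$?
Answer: $630542$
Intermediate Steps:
$L{\left(g \right)} = 2 g^{2}$ ($L{\left(g \right)} = 2 g g = 2 g^{2}$)
$630542 - A{\left(960,L{\left(0 \right)} \right)} = 630542 - 2 \cdot 0^{2} = 630542 - 2 \cdot 0 = 630542 - 0 = 630542 + 0 = 630542$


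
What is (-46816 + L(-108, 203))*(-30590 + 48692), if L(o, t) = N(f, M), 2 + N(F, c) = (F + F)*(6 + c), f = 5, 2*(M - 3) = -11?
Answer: -846865866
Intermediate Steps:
M = -5/2 (M = 3 + (1/2)*(-11) = 3 - 11/2 = -5/2 ≈ -2.5000)
N(F, c) = -2 + 2*F*(6 + c) (N(F, c) = -2 + (F + F)*(6 + c) = -2 + (2*F)*(6 + c) = -2 + 2*F*(6 + c))
L(o, t) = 33 (L(o, t) = -2 + 12*5 + 2*5*(-5/2) = -2 + 60 - 25 = 33)
(-46816 + L(-108, 203))*(-30590 + 48692) = (-46816 + 33)*(-30590 + 48692) = -46783*18102 = -846865866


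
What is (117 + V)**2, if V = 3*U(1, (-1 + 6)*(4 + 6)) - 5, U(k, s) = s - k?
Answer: 67081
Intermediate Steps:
V = 142 (V = 3*((-1 + 6)*(4 + 6) - 1*1) - 5 = 3*(5*10 - 1) - 5 = 3*(50 - 1) - 5 = 3*49 - 5 = 147 - 5 = 142)
(117 + V)**2 = (117 + 142)**2 = 259**2 = 67081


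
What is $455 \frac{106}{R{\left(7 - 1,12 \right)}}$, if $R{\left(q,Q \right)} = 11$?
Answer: $\frac{48230}{11} \approx 4384.5$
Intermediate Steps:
$455 \frac{106}{R{\left(7 - 1,12 \right)}} = 455 \cdot \frac{106}{11} = \frac{48230}{11}$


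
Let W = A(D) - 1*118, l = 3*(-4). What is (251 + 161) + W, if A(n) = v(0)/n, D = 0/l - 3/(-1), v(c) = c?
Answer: 294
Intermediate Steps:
l = -12
D = 3 (D = 0/(-12) - 3/(-1) = 0*(-1/12) - 3*(-1) = 0 + 3 = 3)
A(n) = 0 (A(n) = 0/n = 0)
W = -118 (W = 0 - 1*118 = 0 - 118 = -118)
(251 + 161) + W = (251 + 161) - 118 = 412 - 118 = 294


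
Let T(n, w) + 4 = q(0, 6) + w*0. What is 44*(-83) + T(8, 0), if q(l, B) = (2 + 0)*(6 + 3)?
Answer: -3638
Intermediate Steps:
q(l, B) = 18 (q(l, B) = 2*9 = 18)
T(n, w) = 14 (T(n, w) = -4 + (18 + w*0) = -4 + (18 + 0) = -4 + 18 = 14)
44*(-83) + T(8, 0) = 44*(-83) + 14 = -3652 + 14 = -3638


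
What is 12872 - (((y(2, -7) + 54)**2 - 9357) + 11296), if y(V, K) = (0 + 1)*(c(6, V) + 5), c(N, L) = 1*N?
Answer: 6708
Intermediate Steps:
c(N, L) = N
y(V, K) = 11 (y(V, K) = (0 + 1)*(6 + 5) = 1*11 = 11)
12872 - (((y(2, -7) + 54)**2 - 9357) + 11296) = 12872 - (((11 + 54)**2 - 9357) + 11296) = 12872 - ((65**2 - 9357) + 11296) = 12872 - ((4225 - 9357) + 11296) = 12872 - (-5132 + 11296) = 12872 - 1*6164 = 12872 - 6164 = 6708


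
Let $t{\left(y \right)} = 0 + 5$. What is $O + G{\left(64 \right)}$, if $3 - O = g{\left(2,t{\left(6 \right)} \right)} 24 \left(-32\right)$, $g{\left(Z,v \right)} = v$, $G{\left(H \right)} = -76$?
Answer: $3767$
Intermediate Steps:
$t{\left(y \right)} = 5$
$O = 3843$ ($O = 3 - 5 \cdot 24 \left(-32\right) = 3 - 120 \left(-32\right) = 3 - -3840 = 3 + 3840 = 3843$)
$O + G{\left(64 \right)} = 3843 - 76 = 3767$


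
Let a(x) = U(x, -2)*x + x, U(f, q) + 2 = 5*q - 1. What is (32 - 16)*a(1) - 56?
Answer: -248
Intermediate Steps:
U(f, q) = -3 + 5*q (U(f, q) = -2 + (5*q - 1) = -2 + (-1 + 5*q) = -3 + 5*q)
a(x) = -12*x (a(x) = (-3 + 5*(-2))*x + x = (-3 - 10)*x + x = -13*x + x = -12*x)
(32 - 16)*a(1) - 56 = (32 - 16)*(-12*1) - 56 = 16*(-12) - 56 = -192 - 56 = -248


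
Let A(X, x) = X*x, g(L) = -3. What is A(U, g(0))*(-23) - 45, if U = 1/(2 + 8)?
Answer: -381/10 ≈ -38.100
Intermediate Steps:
U = ⅒ (U = 1/10 = ⅒ ≈ 0.10000)
A(U, g(0))*(-23) - 45 = ((⅒)*(-3))*(-23) - 45 = -3/10*(-23) - 45 = 69/10 - 45 = -381/10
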